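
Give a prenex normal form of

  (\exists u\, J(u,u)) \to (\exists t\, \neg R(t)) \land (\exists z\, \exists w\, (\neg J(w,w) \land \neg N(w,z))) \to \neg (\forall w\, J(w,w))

Rewrite implications/biconditionals: A → B as ¬A ∨ B.
  \neg (\exists u\, J(u,u)) \lor \neg ((\exists t\, \neg R(t)) \land (\exists z\, \exists w\, (\neg J(w,w) \land \neg N(w,z)))) \lor \neg (\forall w\, J(w,w))
Move each ¬ inward, flipping quantifiers it crosses:
  (\forall u\, \neg J(u,u)) \lor (\forall t\, R(t)) \lor (\forall z\, \forall w\, (J(w,w) \lor N(w,z))) \lor (\exists w\, \neg J(w,w))
Standardize variables apart so no two quantifiers bind the same name: w↦v1.
  (\forall u\, \neg J(u,u)) \lor (\forall t\, R(t)) \lor (\forall z\, \forall w\, (J(w,w) \lor N(w,z))) \lor (\exists v1\, \neg J(v1,v1))
Pull the quantifiers to the front (each side's bound variable is not free in the other side):
  \forall u\, \forall t\, \forall z\, \forall w\, \exists v1\, (\neg J(u,u) \lor R(t) \lor J(w,w) \lor N(w,z) \lor \neg J(v1,v1))

\forall u\, \forall t\, \forall z\, \forall w\, \exists v1\, (\neg J(u,u) \lor R(t) \lor J(w,w) \lor N(w,z) \lor \neg J(v1,v1))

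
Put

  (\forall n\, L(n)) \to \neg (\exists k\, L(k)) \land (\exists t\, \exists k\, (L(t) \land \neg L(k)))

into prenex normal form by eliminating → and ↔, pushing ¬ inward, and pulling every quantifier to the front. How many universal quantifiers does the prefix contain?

Rewrite implications/biconditionals: A → B as ¬A ∨ B.
  \neg (\forall n\, L(n)) \lor \neg (\exists k\, L(k)) \land (\exists t\, \exists k\, (L(t) \land \neg L(k)))
Drive negations inward (¬∀x A ≡ ∃x ¬A, ¬∃x A ≡ ∀x ¬A, De Morgan for ∧/∨):
  (\exists n\, \neg L(n)) \lor (\forall k\, \neg L(k)) \land (\exists t\, \exists k\, (L(t) \land \neg L(k)))
Give each quantifier a distinct variable: k↦z.
  (\exists n\, \neg L(n)) \lor (\forall k\, \neg L(k)) \land (\exists t\, \exists z\, (L(t) \land \neg L(z)))
Extract every quantifier outward, since the variables are now distinct and don't occur free across branches:
  \exists n\, \forall k\, \exists t\, \exists z\, (\neg L(n) \lor \neg L(k) \land L(t) \land \neg L(z))
The prefix is \exists n \forall k \exists t \exists z: 1 universal, 3 existential.

1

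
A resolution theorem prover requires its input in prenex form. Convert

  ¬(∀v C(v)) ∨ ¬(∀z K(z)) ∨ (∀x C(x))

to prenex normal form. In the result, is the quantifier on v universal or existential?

existential

Drive negations inward (¬∀x A ≡ ∃x ¬A, ¬∃x A ≡ ∀x ¬A, De Morgan for ∧/∨):
  (∃v ¬C(v)) ∨ (∃z ¬K(z)) ∨ (∀x C(x))
Finally move all quantifiers to the prefix:
  ∃v ∃z ∀x (¬C(v) ∨ ¬K(z) ∨ C(x))
The quantifier ∀v sits under an odd number of negations, so it flips to ∃v.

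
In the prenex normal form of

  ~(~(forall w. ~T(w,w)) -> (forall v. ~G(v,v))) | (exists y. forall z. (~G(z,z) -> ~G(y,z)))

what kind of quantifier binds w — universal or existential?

Eliminate → and ↔ using ¬ and ∨.
  ~(~~(forall w. ~T(w,w)) | (forall v. ~G(v,v))) | (exists y. forall z. (~~G(z,z) | ~G(y,z)))
Move each ¬ inward, flipping quantifiers it crosses:
  (exists w. T(w,w)) & (exists v. G(v,v)) | (exists y. forall z. (G(z,z) | ~G(y,z)))
Extract every quantifier outward, since the variables are now distinct and don't occur free across branches:
  exists w. exists v. exists y. forall z. (T(w,w) & G(v,v) | G(z,z) | ~G(y,z))
The quantifier forall w sits under an odd number of negations (counting the antecedent side of each →), so it flips to exists w.

existential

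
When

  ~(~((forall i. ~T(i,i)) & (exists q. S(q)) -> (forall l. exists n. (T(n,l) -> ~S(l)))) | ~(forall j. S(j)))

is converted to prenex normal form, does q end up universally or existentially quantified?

Rewrite implications/biconditionals: A → B as ¬A ∨ B.
  ~(~(~((forall i. ~T(i,i)) & (exists q. S(q))) | (forall l. exists n. (~T(n,l) | ~S(l)))) | ~(forall j. S(j)))
Drive negations inward (¬∀x A ≡ ∃x ¬A, ¬∃x A ≡ ∀x ¬A, De Morgan for ∧/∨):
  ((exists i. T(i,i)) | (forall q. ~S(q)) | (forall l. exists n. (~T(n,l) | ~S(l)))) & (forall j. S(j))
All bound variables are already distinct, so no renaming is needed.
Finally move all quantifiers to the prefix:
  exists i. forall q. forall l. exists n. forall j. ((T(i,i) | ~S(q) | ~T(n,l) | ~S(l)) & S(j))
The quantifier exists q sits under an odd number of negations (counting the antecedent side of each →), so it flips to forall q.

universal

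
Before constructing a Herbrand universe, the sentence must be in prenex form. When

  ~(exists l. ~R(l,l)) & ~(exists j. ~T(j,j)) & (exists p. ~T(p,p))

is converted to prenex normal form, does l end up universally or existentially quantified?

universal

Drive negations inward (¬∀x A ≡ ∃x ¬A, ¬∃x A ≡ ∀x ¬A, De Morgan for ∧/∨):
  (forall l. R(l,l)) & (forall j. T(j,j)) & (exists p. ~T(p,p))
All bound variables are already distinct, so no renaming is needed.
Pull the quantifiers to the front (each side's bound variable is not free in the other side):
  forall l. forall j. exists p. (R(l,l) & T(j,j) & ~T(p,p))
The quantifier exists l sits under an odd number of negations, so it flips to forall l.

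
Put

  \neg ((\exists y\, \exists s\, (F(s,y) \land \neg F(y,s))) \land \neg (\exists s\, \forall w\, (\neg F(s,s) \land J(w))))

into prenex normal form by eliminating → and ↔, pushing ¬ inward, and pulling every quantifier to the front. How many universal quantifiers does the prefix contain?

3

Drive negations inward (¬∀x A ≡ ∃x ¬A, ¬∃x A ≡ ∀x ¬A, De Morgan for ∧/∨):
  (\forall y\, \forall s\, (\neg F(s,y) \lor F(y,s))) \lor (\exists s\, \forall w\, (\neg F(s,s) \land J(w)))
Give each quantifier a distinct variable: s↦z.
  (\forall y\, \forall s\, (\neg F(s,y) \lor F(y,s))) \lor (\exists z\, \forall w\, (\neg F(z,z) \land J(w)))
Finally move all quantifiers to the prefix:
  \forall y\, \forall s\, \exists z\, \forall w\, (\neg F(s,y) \lor F(y,s) \lor \neg F(z,z) \land J(w))
The prefix is \forall y \forall s \exists z \forall w: 3 universal, 1 existential.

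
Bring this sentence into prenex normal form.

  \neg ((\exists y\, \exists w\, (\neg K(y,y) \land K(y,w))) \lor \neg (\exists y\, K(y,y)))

Move each ¬ inward, flipping quantifiers it crosses:
  (\forall y\, \forall w\, (K(y,y) \lor \neg K(y,w))) \land (\exists y\, K(y,y))
Rename bound variables to avoid capture: y↦u1.
  (\forall y\, \forall w\, (K(y,y) \lor \neg K(y,w))) \land (\exists u1\, K(u1,u1))
Finally move all quantifiers to the prefix:
  \forall y\, \forall w\, \exists u1\, ((K(y,y) \lor \neg K(y,w)) \land K(u1,u1))

\forall y\, \forall w\, \exists u1\, ((K(y,y) \lor \neg K(y,w)) \land K(u1,u1))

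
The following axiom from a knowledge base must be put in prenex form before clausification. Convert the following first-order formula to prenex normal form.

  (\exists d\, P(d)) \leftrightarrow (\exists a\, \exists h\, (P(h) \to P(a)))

Rewrite implications/biconditionals: A → B as ¬A ∨ B; A ↔ B as (¬A ∨ B) ∧ (¬B ∨ A).
  (\neg (\exists d\, P(d)) \lor (\exists a\, \exists h\, (\neg P(h) \lor P(a)))) \land (\neg (\exists a\, \exists h\, (\neg P(h) \lor P(a))) \lor (\exists d\, P(d)))
Drive negations inward (¬∀x A ≡ ∃x ¬A, ¬∃x A ≡ ∀x ¬A, De Morgan for ∧/∨):
  ((\forall d\, \neg P(d)) \lor (\exists a\, \exists h\, (\neg P(h) \lor P(a)))) \land ((\forall a\, \forall h\, (P(h) \land \neg P(a))) \lor (\exists d\, P(d)))
Rename bound variables to avoid capture: a↦w, h↦x1, d↦u.
  ((\forall d\, \neg P(d)) \lor (\exists a\, \exists h\, (\neg P(h) \lor P(a)))) \land ((\forall w\, \forall x1\, (P(x1) \land \neg P(w))) \lor (\exists u\, P(u)))
Extract every quantifier outward, since the variables are now distinct and don't occur free across branches:
  \forall d\, \exists a\, \exists h\, \forall w\, \forall x1\, \exists u\, ((\neg P(d) \lor \neg P(h) \lor P(a)) \land (P(x1) \land \neg P(w) \lor P(u)))

\forall d\, \exists a\, \exists h\, \forall w\, \forall x1\, \exists u\, ((\neg P(d) \lor \neg P(h) \lor P(a)) \land (P(x1) \land \neg P(w) \lor P(u)))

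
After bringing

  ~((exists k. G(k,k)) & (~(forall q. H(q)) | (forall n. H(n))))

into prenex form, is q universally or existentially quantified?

universal

Move each ¬ inward, flipping quantifiers it crosses:
  (forall k. ~G(k,k)) | (forall q. H(q)) & (exists n. ~H(n))
All bound variables are already distinct, so no renaming is needed.
Finally move all quantifiers to the prefix:
  forall k. forall q. exists n. (~G(k,k) | H(q) & ~H(n))
The quantifier forall q sits under an even number of negations, so it remains universal.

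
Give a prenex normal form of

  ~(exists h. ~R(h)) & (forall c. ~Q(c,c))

Drive negations inward (¬∀x A ≡ ∃x ¬A, ¬∃x A ≡ ∀x ¬A, De Morgan for ∧/∨):
  (forall h. R(h)) & (forall c. ~Q(c,c))
All bound variables are already distinct, so no renaming is needed.
Pull the quantifiers to the front (each side's bound variable is not free in the other side):
  forall h. forall c. (R(h) & ~Q(c,c))

forall h. forall c. (R(h) & ~Q(c,c))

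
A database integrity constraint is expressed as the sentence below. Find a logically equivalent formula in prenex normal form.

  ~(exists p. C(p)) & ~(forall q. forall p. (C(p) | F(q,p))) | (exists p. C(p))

forall p. exists q. exists w. exists v1. (~C(p) & ~C(w) & ~F(q,w) | C(v1))

Push ¬ through the quantifiers and connectives to reach negation normal form:
  (forall p. ~C(p)) & (exists q. exists p. (~C(p) & ~F(q,p))) | (exists p. C(p))
Give each quantifier a distinct variable: p↦w, p↦v1.
  (forall p. ~C(p)) & (exists q. exists w. (~C(w) & ~F(q,w))) | (exists v1. C(v1))
Extract every quantifier outward, since the variables are now distinct and don't occur free across branches:
  forall p. exists q. exists w. exists v1. (~C(p) & ~C(w) & ~F(q,w) | C(v1))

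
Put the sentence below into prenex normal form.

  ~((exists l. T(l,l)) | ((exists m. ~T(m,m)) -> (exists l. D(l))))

forall l. exists m. forall z1. (~T(l,l) & ~T(m,m) & ~D(z1))

First replace A → B with ¬A ∨ B.
  ~((exists l. T(l,l)) | ~(exists m. ~T(m,m)) | (exists l. D(l)))
Move each ¬ inward, flipping quantifiers it crosses:
  (forall l. ~T(l,l)) & (exists m. ~T(m,m)) & (forall l. ~D(l))
Standardize variables apart so no two quantifiers bind the same name: l↦z1.
  (forall l. ~T(l,l)) & (exists m. ~T(m,m)) & (forall z1. ~D(z1))
Extract every quantifier outward, since the variables are now distinct and don't occur free across branches:
  forall l. exists m. forall z1. (~T(l,l) & ~T(m,m) & ~D(z1))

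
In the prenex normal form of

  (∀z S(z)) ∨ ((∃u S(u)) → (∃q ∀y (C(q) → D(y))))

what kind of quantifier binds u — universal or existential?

universal

First replace A → B with ¬A ∨ B.
  (∀z S(z)) ∨ ¬(∃u S(u)) ∨ (∃q ∀y (¬C(q) ∨ D(y)))
Push ¬ through the quantifiers and connectives to reach negation normal form:
  (∀z S(z)) ∨ (∀u ¬S(u)) ∨ (∃q ∀y (¬C(q) ∨ D(y)))
Finally move all quantifiers to the prefix:
  ∀z ∀u ∃q ∀y (S(z) ∨ ¬S(u) ∨ ¬C(q) ∨ D(y))
The quantifier ∃u sits under an odd number of negations (counting the antecedent side of each →), so it flips to ∀u.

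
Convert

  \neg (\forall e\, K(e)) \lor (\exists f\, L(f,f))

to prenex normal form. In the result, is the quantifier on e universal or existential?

Move each ¬ inward, flipping quantifiers it crosses:
  (\exists e\, \neg K(e)) \lor (\exists f\, L(f,f))
Finally move all quantifiers to the prefix:
  \exists e\, \exists f\, (\neg K(e) \lor L(f,f))
The quantifier \forall e sits under an odd number of negations, so it flips to \exists e.

existential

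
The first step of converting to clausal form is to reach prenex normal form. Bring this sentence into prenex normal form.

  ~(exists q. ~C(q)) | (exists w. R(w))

Move each ¬ inward, flipping quantifiers it crosses:
  (forall q. C(q)) | (exists w. R(w))
All bound variables are already distinct, so no renaming is needed.
Finally move all quantifiers to the prefix:
  forall q. exists w. (C(q) | R(w))

forall q. exists w. (C(q) | R(w))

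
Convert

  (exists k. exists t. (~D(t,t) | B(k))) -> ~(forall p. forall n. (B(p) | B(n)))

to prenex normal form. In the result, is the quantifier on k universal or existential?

Rewrite implications/biconditionals: A → B as ¬A ∨ B.
  ~(exists k. exists t. (~D(t,t) | B(k))) | ~(forall p. forall n. (B(p) | B(n)))
Drive negations inward (¬∀x A ≡ ∃x ¬A, ¬∃x A ≡ ∀x ¬A, De Morgan for ∧/∨):
  (forall k. forall t. (D(t,t) & ~B(k))) | (exists p. exists n. (~B(p) & ~B(n)))
Pull the quantifiers to the front (each side's bound variable is not free in the other side):
  forall k. forall t. exists p. exists n. (D(t,t) & ~B(k) | ~B(p) & ~B(n))
The quantifier exists k sits under an odd number of negations (counting the antecedent side of each →), so it flips to forall k.

universal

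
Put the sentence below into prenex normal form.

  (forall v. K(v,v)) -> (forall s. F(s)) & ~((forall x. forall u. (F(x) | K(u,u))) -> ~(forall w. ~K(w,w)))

exists v. forall s. forall x. forall u. forall w. (~K(v,v) | F(s) & (F(x) | K(u,u)) & ~K(w,w))

Rewrite implications/biconditionals: A → B as ¬A ∨ B.
  ~(forall v. K(v,v)) | (forall s. F(s)) & ~(~(forall x. forall u. (F(x) | K(u,u))) | ~(forall w. ~K(w,w)))
Push ¬ through the quantifiers and connectives to reach negation normal form:
  (exists v. ~K(v,v)) | (forall s. F(s)) & (forall x. forall u. (F(x) | K(u,u))) & (forall w. ~K(w,w))
All bound variables are already distinct, so no renaming is needed.
Pull the quantifiers to the front (each side's bound variable is not free in the other side):
  exists v. forall s. forall x. forall u. forall w. (~K(v,v) | F(s) & (F(x) | K(u,u)) & ~K(w,w))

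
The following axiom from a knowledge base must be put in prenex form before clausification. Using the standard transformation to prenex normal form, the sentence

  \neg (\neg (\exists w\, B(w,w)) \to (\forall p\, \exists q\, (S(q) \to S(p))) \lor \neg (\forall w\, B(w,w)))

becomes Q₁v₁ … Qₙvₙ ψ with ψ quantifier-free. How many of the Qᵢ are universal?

First replace A → B with ¬A ∨ B.
  \neg (\neg \neg (\exists w\, B(w,w)) \lor (\forall p\, \exists q\, (\neg S(q) \lor S(p))) \lor \neg (\forall w\, B(w,w)))
Move each ¬ inward, flipping quantifiers it crosses:
  (\forall w\, \neg B(w,w)) \land (\exists p\, \forall q\, (S(q) \land \neg S(p))) \land (\forall w\, B(w,w))
Standardize variables apart so no two quantifiers bind the same name: w↦z1.
  (\forall w\, \neg B(w,w)) \land (\exists p\, \forall q\, (S(q) \land \neg S(p))) \land (\forall z1\, B(z1,z1))
Extract every quantifier outward, since the variables are now distinct and don't occur free across branches:
  \forall w\, \exists p\, \forall q\, \forall z1\, (\neg B(w,w) \land S(q) \land \neg S(p) \land B(z1,z1))
The prefix is \forall w \exists p \forall q \forall z1: 3 universal, 1 existential.

3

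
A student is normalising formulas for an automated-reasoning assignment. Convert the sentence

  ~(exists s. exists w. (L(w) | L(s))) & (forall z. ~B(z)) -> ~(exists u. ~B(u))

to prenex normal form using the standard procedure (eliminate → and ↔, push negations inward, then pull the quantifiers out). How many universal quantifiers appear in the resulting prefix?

1

Rewrite implications/biconditionals: A → B as ¬A ∨ B.
  ~(~(exists s. exists w. (L(w) | L(s))) & (forall z. ~B(z))) | ~(exists u. ~B(u))
Move each ¬ inward, flipping quantifiers it crosses:
  (exists s. exists w. (L(w) | L(s))) | (exists z. B(z)) | (forall u. B(u))
All bound variables are already distinct, so no renaming is needed.
Finally move all quantifiers to the prefix:
  exists s. exists w. exists z. forall u. (L(w) | L(s) | B(z) | B(u))
The prefix is exists s exists w exists z forall u: 1 universal, 3 existential.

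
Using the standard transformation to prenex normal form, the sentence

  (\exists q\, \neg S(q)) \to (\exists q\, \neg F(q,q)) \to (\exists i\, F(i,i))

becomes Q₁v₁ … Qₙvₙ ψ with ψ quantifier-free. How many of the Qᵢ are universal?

Eliminate → and ↔ using ¬ and ∨.
  \neg (\exists q\, \neg S(q)) \lor \neg (\exists q\, \neg F(q,q)) \lor (\exists i\, F(i,i))
Drive negations inward (¬∀x A ≡ ∃x ¬A, ¬∃x A ≡ ∀x ¬A, De Morgan for ∧/∨):
  (\forall q\, S(q)) \lor (\forall q\, F(q,q)) \lor (\exists i\, F(i,i))
Standardize variables apart so no two quantifiers bind the same name: q↦y1.
  (\forall q\, S(q)) \lor (\forall y1\, F(y1,y1)) \lor (\exists i\, F(i,i))
Pull the quantifiers to the front (each side's bound variable is not free in the other side):
  \forall q\, \forall y1\, \exists i\, (S(q) \lor F(y1,y1) \lor F(i,i))
The prefix is \forall q \forall y1 \exists i: 2 universal, 1 existential.

2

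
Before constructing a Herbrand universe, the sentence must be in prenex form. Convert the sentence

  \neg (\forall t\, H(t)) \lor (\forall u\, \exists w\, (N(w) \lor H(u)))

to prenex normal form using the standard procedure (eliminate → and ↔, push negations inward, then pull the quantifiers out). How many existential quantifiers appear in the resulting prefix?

2

Push ¬ through the quantifiers and connectives to reach negation normal form:
  (\exists t\, \neg H(t)) \lor (\forall u\, \exists w\, (N(w) \lor H(u)))
Pull the quantifiers to the front (each side's bound variable is not free in the other side):
  \exists t\, \forall u\, \exists w\, (\neg H(t) \lor N(w) \lor H(u))
The prefix is \exists t \forall u \exists w: 1 universal, 2 existential.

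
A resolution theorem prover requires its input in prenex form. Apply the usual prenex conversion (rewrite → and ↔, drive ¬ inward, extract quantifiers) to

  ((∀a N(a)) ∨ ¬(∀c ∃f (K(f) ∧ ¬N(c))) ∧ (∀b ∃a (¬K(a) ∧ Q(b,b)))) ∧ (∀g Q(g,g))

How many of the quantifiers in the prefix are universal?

4

Move each ¬ inward, flipping quantifiers it crosses:
  ((∀a N(a)) ∨ (∃c ∀f (¬K(f) ∨ N(c))) ∧ (∀b ∃a (¬K(a) ∧ Q(b,b)))) ∧ (∀g Q(g,g))
Give each quantifier a distinct variable: a↦y1.
  ((∀a N(a)) ∨ (∃c ∀f (¬K(f) ∨ N(c))) ∧ (∀b ∃y1 (¬K(y1) ∧ Q(b,b)))) ∧ (∀g Q(g,g))
Extract every quantifier outward, since the variables are now distinct and don't occur free across branches:
  ∀a ∃c ∀f ∀b ∃y1 ∀g ((N(a) ∨ (¬K(f) ∨ N(c)) ∧ ¬K(y1) ∧ Q(b,b)) ∧ Q(g,g))
The prefix is ∀a ∃c ∀f ∀b ∃y1 ∀g: 4 universal, 2 existential.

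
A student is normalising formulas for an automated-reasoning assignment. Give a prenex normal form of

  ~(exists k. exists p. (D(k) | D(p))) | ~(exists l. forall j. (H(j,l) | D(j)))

Push ¬ through the quantifiers and connectives to reach negation normal form:
  (forall k. forall p. (~D(k) & ~D(p))) | (forall l. exists j. (~H(j,l) & ~D(j)))
Finally move all quantifiers to the prefix:
  forall k. forall p. forall l. exists j. (~D(k) & ~D(p) | ~H(j,l) & ~D(j))

forall k. forall p. forall l. exists j. (~D(k) & ~D(p) | ~H(j,l) & ~D(j))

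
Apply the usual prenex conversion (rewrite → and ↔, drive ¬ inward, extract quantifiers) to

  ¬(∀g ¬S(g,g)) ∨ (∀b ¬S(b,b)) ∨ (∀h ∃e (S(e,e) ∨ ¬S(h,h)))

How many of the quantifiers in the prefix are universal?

Drive negations inward (¬∀x A ≡ ∃x ¬A, ¬∃x A ≡ ∀x ¬A, De Morgan for ∧/∨):
  (∃g S(g,g)) ∨ (∀b ¬S(b,b)) ∨ (∀h ∃e (S(e,e) ∨ ¬S(h,h)))
All bound variables are already distinct, so no renaming is needed.
Pull the quantifiers to the front (each side's bound variable is not free in the other side):
  ∃g ∀b ∀h ∃e (S(g,g) ∨ ¬S(b,b) ∨ S(e,e) ∨ ¬S(h,h))
The prefix is ∃g ∀b ∀h ∃e: 2 universal, 2 existential.

2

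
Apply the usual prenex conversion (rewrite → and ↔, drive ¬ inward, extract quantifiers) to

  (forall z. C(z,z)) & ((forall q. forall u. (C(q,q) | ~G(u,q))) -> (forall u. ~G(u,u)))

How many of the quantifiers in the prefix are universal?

Eliminate → and ↔ using ¬ and ∨.
  (forall z. C(z,z)) & (~(forall q. forall u. (C(q,q) | ~G(u,q))) | (forall u. ~G(u,u)))
Push ¬ through the quantifiers and connectives to reach negation normal form:
  (forall z. C(z,z)) & ((exists q. exists u. (~C(q,q) & G(u,q))) | (forall u. ~G(u,u)))
Give each quantifier a distinct variable: u↦r.
  (forall z. C(z,z)) & ((exists q. exists u. (~C(q,q) & G(u,q))) | (forall r. ~G(r,r)))
Finally move all quantifiers to the prefix:
  forall z. exists q. exists u. forall r. (C(z,z) & (~C(q,q) & G(u,q) | ~G(r,r)))
The prefix is forall z exists q exists u forall r: 2 universal, 2 existential.

2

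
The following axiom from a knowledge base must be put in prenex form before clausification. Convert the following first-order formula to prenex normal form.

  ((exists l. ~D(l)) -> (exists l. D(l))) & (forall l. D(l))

forall l. exists y1. forall c. ((D(l) | D(y1)) & D(c))

First replace A → B with ¬A ∨ B.
  (~(exists l. ~D(l)) | (exists l. D(l))) & (forall l. D(l))
Drive negations inward (¬∀x A ≡ ∃x ¬A, ¬∃x A ≡ ∀x ¬A, De Morgan for ∧/∨):
  ((forall l. D(l)) | (exists l. D(l))) & (forall l. D(l))
Give each quantifier a distinct variable: l↦y1, l↦c.
  ((forall l. D(l)) | (exists y1. D(y1))) & (forall c. D(c))
Finally move all quantifiers to the prefix:
  forall l. exists y1. forall c. ((D(l) | D(y1)) & D(c))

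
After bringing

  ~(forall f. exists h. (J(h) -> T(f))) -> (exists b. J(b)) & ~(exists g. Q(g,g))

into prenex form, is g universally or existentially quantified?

First replace A → B with ¬A ∨ B.
  ~~(forall f. exists h. (~J(h) | T(f))) | (exists b. J(b)) & ~(exists g. Q(g,g))
Push ¬ through the quantifiers and connectives to reach negation normal form:
  (forall f. exists h. (~J(h) | T(f))) | (exists b. J(b)) & (forall g. ~Q(g,g))
Extract every quantifier outward, since the variables are now distinct and don't occur free across branches:
  forall f. exists h. exists b. forall g. (~J(h) | T(f) | J(b) & ~Q(g,g))
The quantifier exists g sits under an odd number of negations (counting the antecedent side of each →), so it flips to forall g.

universal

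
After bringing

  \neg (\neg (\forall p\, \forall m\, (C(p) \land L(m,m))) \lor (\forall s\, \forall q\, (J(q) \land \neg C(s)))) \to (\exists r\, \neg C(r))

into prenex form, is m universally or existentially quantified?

First replace A → B with ¬A ∨ B.
  \neg \neg (\neg (\forall p\, \forall m\, (C(p) \land L(m,m))) \lor (\forall s\, \forall q\, (J(q) \land \neg C(s)))) \lor (\exists r\, \neg C(r))
Move each ¬ inward, flipping quantifiers it crosses:
  (\exists p\, \exists m\, (\neg C(p) \lor \neg L(m,m))) \lor (\forall s\, \forall q\, (J(q) \land \neg C(s))) \lor (\exists r\, \neg C(r))
Finally move all quantifiers to the prefix:
  \exists p\, \exists m\, \forall s\, \forall q\, \exists r\, (\neg C(p) \lor \neg L(m,m) \lor J(q) \land \neg C(s) \lor \neg C(r))
The quantifier \forall m sits under an odd number of negations (counting the antecedent side of each →), so it flips to \exists m.

existential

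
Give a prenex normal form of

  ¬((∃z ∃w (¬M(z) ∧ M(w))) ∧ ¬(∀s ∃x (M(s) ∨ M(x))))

Push ¬ through the quantifiers and connectives to reach negation normal form:
  (∀z ∀w (M(z) ∨ ¬M(w))) ∨ (∀s ∃x (M(s) ∨ M(x)))
All bound variables are already distinct, so no renaming is needed.
Pull the quantifiers to the front (each side's bound variable is not free in the other side):
  ∀z ∀w ∀s ∃x (M(z) ∨ ¬M(w) ∨ M(s) ∨ M(x))

∀z ∀w ∀s ∃x (M(z) ∨ ¬M(w) ∨ M(s) ∨ M(x))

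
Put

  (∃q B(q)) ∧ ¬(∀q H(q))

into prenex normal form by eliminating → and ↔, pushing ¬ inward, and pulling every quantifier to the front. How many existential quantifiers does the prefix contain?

Move each ¬ inward, flipping quantifiers it crosses:
  (∃q B(q)) ∧ (∃q ¬H(q))
Standardize variables apart so no two quantifiers bind the same name: q↦z1.
  (∃q B(q)) ∧ (∃z1 ¬H(z1))
Extract every quantifier outward, since the variables are now distinct and don't occur free across branches:
  ∃q ∃z1 (B(q) ∧ ¬H(z1))
The prefix is ∃q ∃z1: 0 universal, 2 existential.

2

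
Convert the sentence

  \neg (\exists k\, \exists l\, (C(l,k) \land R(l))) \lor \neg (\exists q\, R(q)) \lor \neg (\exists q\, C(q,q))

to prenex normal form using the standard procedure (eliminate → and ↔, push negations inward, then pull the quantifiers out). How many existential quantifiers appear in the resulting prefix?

0

Move each ¬ inward, flipping quantifiers it crosses:
  (\forall k\, \forall l\, (\neg C(l,k) \lor \neg R(l))) \lor (\forall q\, \neg R(q)) \lor (\forall q\, \neg C(q,q))
Give each quantifier a distinct variable: q↦w.
  (\forall k\, \forall l\, (\neg C(l,k) \lor \neg R(l))) \lor (\forall q\, \neg R(q)) \lor (\forall w\, \neg C(w,w))
Extract every quantifier outward, since the variables are now distinct and don't occur free across branches:
  \forall k\, \forall l\, \forall q\, \forall w\, (\neg C(l,k) \lor \neg R(l) \lor \neg R(q) \lor \neg C(w,w))
The prefix is \forall k \forall l \forall q \forall w: 4 universal, 0 existential.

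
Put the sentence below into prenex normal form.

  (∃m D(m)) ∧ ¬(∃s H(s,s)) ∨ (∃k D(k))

Push ¬ through the quantifiers and connectives to reach negation normal form:
  (∃m D(m)) ∧ (∀s ¬H(s,s)) ∨ (∃k D(k))
All bound variables are already distinct, so no renaming is needed.
Pull the quantifiers to the front (each side's bound variable is not free in the other side):
  ∃m ∀s ∃k (D(m) ∧ ¬H(s,s) ∨ D(k))

∃m ∀s ∃k (D(m) ∧ ¬H(s,s) ∨ D(k))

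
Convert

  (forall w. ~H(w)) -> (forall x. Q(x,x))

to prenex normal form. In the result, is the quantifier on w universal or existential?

existential

First replace A → B with ¬A ∨ B.
  ~(forall w. ~H(w)) | (forall x. Q(x,x))
Push ¬ through the quantifiers and connectives to reach negation normal form:
  (exists w. H(w)) | (forall x. Q(x,x))
Finally move all quantifiers to the prefix:
  exists w. forall x. (H(w) | Q(x,x))
The quantifier forall w sits under an odd number of negations (counting the antecedent side of each →), so it flips to exists w.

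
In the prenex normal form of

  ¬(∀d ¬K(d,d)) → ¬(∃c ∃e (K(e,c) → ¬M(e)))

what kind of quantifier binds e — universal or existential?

Rewrite implications/biconditionals: A → B as ¬A ∨ B.
  ¬¬(∀d ¬K(d,d)) ∨ ¬(∃c ∃e (¬K(e,c) ∨ ¬M(e)))
Drive negations inward (¬∀x A ≡ ∃x ¬A, ¬∃x A ≡ ∀x ¬A, De Morgan for ∧/∨):
  (∀d ¬K(d,d)) ∨ (∀c ∀e (K(e,c) ∧ M(e)))
Extract every quantifier outward, since the variables are now distinct and don't occur free across branches:
  ∀d ∀c ∀e (¬K(d,d) ∨ K(e,c) ∧ M(e))
The quantifier ∃e sits under an odd number of negations (counting the antecedent side of each →), so it flips to ∀e.

universal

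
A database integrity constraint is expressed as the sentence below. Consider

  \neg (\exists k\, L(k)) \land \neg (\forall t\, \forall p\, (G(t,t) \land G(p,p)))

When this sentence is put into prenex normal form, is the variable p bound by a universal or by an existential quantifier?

existential

Drive negations inward (¬∀x A ≡ ∃x ¬A, ¬∃x A ≡ ∀x ¬A, De Morgan for ∧/∨):
  (\forall k\, \neg L(k)) \land (\exists t\, \exists p\, (\neg G(t,t) \lor \neg G(p,p)))
Extract every quantifier outward, since the variables are now distinct and don't occur free across branches:
  \forall k\, \exists t\, \exists p\, (\neg L(k) \land (\neg G(t,t) \lor \neg G(p,p)))
The quantifier \forall p sits under an odd number of negations, so it flips to \exists p.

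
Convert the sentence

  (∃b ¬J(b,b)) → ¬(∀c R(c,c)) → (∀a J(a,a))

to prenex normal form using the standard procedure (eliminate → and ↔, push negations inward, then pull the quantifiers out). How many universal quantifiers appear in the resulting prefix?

Rewrite implications/biconditionals: A → B as ¬A ∨ B.
  ¬(∃b ¬J(b,b)) ∨ ¬¬(∀c R(c,c)) ∨ (∀a J(a,a))
Drive negations inward (¬∀x A ≡ ∃x ¬A, ¬∃x A ≡ ∀x ¬A, De Morgan for ∧/∨):
  (∀b J(b,b)) ∨ (∀c R(c,c)) ∨ (∀a J(a,a))
All bound variables are already distinct, so no renaming is needed.
Finally move all quantifiers to the prefix:
  ∀b ∀c ∀a (J(b,b) ∨ R(c,c) ∨ J(a,a))
The prefix is ∀b ∀c ∀a: 3 universal, 0 existential.

3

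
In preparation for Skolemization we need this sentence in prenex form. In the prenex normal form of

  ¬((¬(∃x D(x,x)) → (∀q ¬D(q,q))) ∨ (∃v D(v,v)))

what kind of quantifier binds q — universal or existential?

existential

First replace A → B with ¬A ∨ B.
  ¬(¬¬(∃x D(x,x)) ∨ (∀q ¬D(q,q)) ∨ (∃v D(v,v)))
Move each ¬ inward, flipping quantifiers it crosses:
  (∀x ¬D(x,x)) ∧ (∃q D(q,q)) ∧ (∀v ¬D(v,v))
All bound variables are already distinct, so no renaming is needed.
Pull the quantifiers to the front (each side's bound variable is not free in the other side):
  ∀x ∃q ∀v (¬D(x,x) ∧ D(q,q) ∧ ¬D(v,v))
The quantifier ∀q sits under an odd number of negations (counting the antecedent side of each →), so it flips to ∃q.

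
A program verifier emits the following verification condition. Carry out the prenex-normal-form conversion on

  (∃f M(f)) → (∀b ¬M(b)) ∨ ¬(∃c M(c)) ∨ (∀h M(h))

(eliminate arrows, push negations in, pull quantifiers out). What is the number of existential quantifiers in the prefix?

0

Rewrite implications/biconditionals: A → B as ¬A ∨ B.
  ¬(∃f M(f)) ∨ (∀b ¬M(b)) ∨ ¬(∃c M(c)) ∨ (∀h M(h))
Drive negations inward (¬∀x A ≡ ∃x ¬A, ¬∃x A ≡ ∀x ¬A, De Morgan for ∧/∨):
  (∀f ¬M(f)) ∨ (∀b ¬M(b)) ∨ (∀c ¬M(c)) ∨ (∀h M(h))
All bound variables are already distinct, so no renaming is needed.
Finally move all quantifiers to the prefix:
  ∀f ∀b ∀c ∀h (¬M(f) ∨ ¬M(b) ∨ ¬M(c) ∨ M(h))
The prefix is ∀f ∀b ∀c ∀h: 4 universal, 0 existential.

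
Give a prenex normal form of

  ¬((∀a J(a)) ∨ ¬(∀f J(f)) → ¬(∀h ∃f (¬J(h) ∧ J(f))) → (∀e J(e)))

∀a ∃f ∃h ∀u1 ∃e ((J(a) ∨ ¬J(f)) ∧ (J(h) ∨ ¬J(u1)) ∧ ¬J(e))

Eliminate → and ↔ using ¬ and ∨.
  ¬(¬((∀a J(a)) ∨ ¬(∀f J(f))) ∨ ¬¬(∀h ∃f (¬J(h) ∧ J(f))) ∨ (∀e J(e)))
Move each ¬ inward, flipping quantifiers it crosses:
  ((∀a J(a)) ∨ (∃f ¬J(f))) ∧ (∃h ∀f (J(h) ∨ ¬J(f))) ∧ (∃e ¬J(e))
Rename bound variables to avoid capture: f↦u1.
  ((∀a J(a)) ∨ (∃f ¬J(f))) ∧ (∃h ∀u1 (J(h) ∨ ¬J(u1))) ∧ (∃e ¬J(e))
Extract every quantifier outward, since the variables are now distinct and don't occur free across branches:
  ∀a ∃f ∃h ∀u1 ∃e ((J(a) ∨ ¬J(f)) ∧ (J(h) ∨ ¬J(u1)) ∧ ¬J(e))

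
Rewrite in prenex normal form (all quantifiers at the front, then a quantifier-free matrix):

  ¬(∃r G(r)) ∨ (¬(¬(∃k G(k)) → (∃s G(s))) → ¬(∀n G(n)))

Rewrite implications/biconditionals: A → B as ¬A ∨ B.
  ¬(∃r G(r)) ∨ ¬¬(¬¬(∃k G(k)) ∨ (∃s G(s))) ∨ ¬(∀n G(n))
Move each ¬ inward, flipping quantifiers it crosses:
  (∀r ¬G(r)) ∨ (∃k G(k)) ∨ (∃s G(s)) ∨ (∃n ¬G(n))
All bound variables are already distinct, so no renaming is needed.
Pull the quantifiers to the front (each side's bound variable is not free in the other side):
  ∀r ∃k ∃s ∃n (¬G(r) ∨ G(k) ∨ G(s) ∨ ¬G(n))

∀r ∃k ∃s ∃n (¬G(r) ∨ G(k) ∨ G(s) ∨ ¬G(n))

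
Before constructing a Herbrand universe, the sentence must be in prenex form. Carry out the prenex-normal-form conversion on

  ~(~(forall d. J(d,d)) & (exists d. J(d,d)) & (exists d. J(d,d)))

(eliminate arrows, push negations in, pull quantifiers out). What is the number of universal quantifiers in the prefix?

Push ¬ through the quantifiers and connectives to reach negation normal form:
  (forall d. J(d,d)) | (forall d. ~J(d,d)) | (forall d. ~J(d,d))
Rename bound variables to avoid capture: d↦y, d↦x.
  (forall d. J(d,d)) | (forall y. ~J(y,y)) | (forall x. ~J(x,x))
Finally move all quantifiers to the prefix:
  forall d. forall y. forall x. (J(d,d) | ~J(y,y) | ~J(x,x))
The prefix is forall d forall y forall x: 3 universal, 0 existential.

3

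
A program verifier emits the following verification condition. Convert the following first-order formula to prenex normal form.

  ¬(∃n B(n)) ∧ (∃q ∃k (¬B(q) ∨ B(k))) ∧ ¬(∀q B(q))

∀n ∃q ∃k ∃b (¬B(n) ∧ (¬B(q) ∨ B(k)) ∧ ¬B(b))

Drive negations inward (¬∀x A ≡ ∃x ¬A, ¬∃x A ≡ ∀x ¬A, De Morgan for ∧/∨):
  (∀n ¬B(n)) ∧ (∃q ∃k (¬B(q) ∨ B(k))) ∧ (∃q ¬B(q))
Standardize variables apart so no two quantifiers bind the same name: q↦b.
  (∀n ¬B(n)) ∧ (∃q ∃k (¬B(q) ∨ B(k))) ∧ (∃b ¬B(b))
Pull the quantifiers to the front (each side's bound variable is not free in the other side):
  ∀n ∃q ∃k ∃b (¬B(n) ∧ (¬B(q) ∨ B(k)) ∧ ¬B(b))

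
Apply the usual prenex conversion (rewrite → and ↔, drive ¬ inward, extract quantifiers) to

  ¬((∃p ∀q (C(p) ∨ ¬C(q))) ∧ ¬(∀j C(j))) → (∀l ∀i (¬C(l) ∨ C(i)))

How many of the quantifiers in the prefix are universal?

3

Rewrite implications/biconditionals: A → B as ¬A ∨ B.
  ¬¬((∃p ∀q (C(p) ∨ ¬C(q))) ∧ ¬(∀j C(j))) ∨ (∀l ∀i (¬C(l) ∨ C(i)))
Drive negations inward (¬∀x A ≡ ∃x ¬A, ¬∃x A ≡ ∀x ¬A, De Morgan for ∧/∨):
  (∃p ∀q (C(p) ∨ ¬C(q))) ∧ (∃j ¬C(j)) ∨ (∀l ∀i (¬C(l) ∨ C(i)))
Finally move all quantifiers to the prefix:
  ∃p ∀q ∃j ∀l ∀i ((C(p) ∨ ¬C(q)) ∧ ¬C(j) ∨ ¬C(l) ∨ C(i))
The prefix is ∃p ∀q ∃j ∀l ∀i: 3 universal, 2 existential.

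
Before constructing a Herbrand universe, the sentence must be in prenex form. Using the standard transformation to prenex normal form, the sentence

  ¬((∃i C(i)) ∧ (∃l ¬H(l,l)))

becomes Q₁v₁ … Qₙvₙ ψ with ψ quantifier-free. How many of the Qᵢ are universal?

Move each ¬ inward, flipping quantifiers it crosses:
  (∀i ¬C(i)) ∨ (∀l H(l,l))
All bound variables are already distinct, so no renaming is needed.
Pull the quantifiers to the front (each side's bound variable is not free in the other side):
  ∀i ∀l (¬C(i) ∨ H(l,l))
The prefix is ∀i ∀l: 2 universal, 0 existential.

2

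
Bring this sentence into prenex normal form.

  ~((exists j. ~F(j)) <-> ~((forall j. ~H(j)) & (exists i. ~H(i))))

exists j. forall y1. exists i. exists x1. forall b. forall r. (~F(j) & ~H(y1) & ~H(i) | (H(x1) | H(b)) & F(r))

First replace A → B with ¬A ∨ B; A ↔ B as (¬A ∨ B) ∧ (¬B ∨ A).
  ~((~(exists j. ~F(j)) | ~((forall j. ~H(j)) & (exists i. ~H(i)))) & (~~((forall j. ~H(j)) & (exists i. ~H(i))) | (exists j. ~F(j))))
Drive negations inward (¬∀x A ≡ ∃x ¬A, ¬∃x A ≡ ∀x ¬A, De Morgan for ∧/∨):
  (exists j. ~F(j)) & (forall j. ~H(j)) & (exists i. ~H(i)) | ((exists j. H(j)) | (forall i. H(i))) & (forall j. F(j))
Standardize variables apart so no two quantifiers bind the same name: j↦y1, j↦x1, i↦b, j↦r.
  (exists j. ~F(j)) & (forall y1. ~H(y1)) & (exists i. ~H(i)) | ((exists x1. H(x1)) | (forall b. H(b))) & (forall r. F(r))
Extract every quantifier outward, since the variables are now distinct and don't occur free across branches:
  exists j. forall y1. exists i. exists x1. forall b. forall r. (~F(j) & ~H(y1) & ~H(i) | (H(x1) | H(b)) & F(r))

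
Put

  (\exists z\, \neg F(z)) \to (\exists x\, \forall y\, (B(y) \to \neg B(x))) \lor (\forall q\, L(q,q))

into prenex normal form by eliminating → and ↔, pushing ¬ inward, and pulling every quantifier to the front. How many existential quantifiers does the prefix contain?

Eliminate → and ↔ using ¬ and ∨.
  \neg (\exists z\, \neg F(z)) \lor (\exists x\, \forall y\, (\neg B(y) \lor \neg B(x))) \lor (\forall q\, L(q,q))
Move each ¬ inward, flipping quantifiers it crosses:
  (\forall z\, F(z)) \lor (\exists x\, \forall y\, (\neg B(y) \lor \neg B(x))) \lor (\forall q\, L(q,q))
All bound variables are already distinct, so no renaming is needed.
Finally move all quantifiers to the prefix:
  \forall z\, \exists x\, \forall y\, \forall q\, (F(z) \lor \neg B(y) \lor \neg B(x) \lor L(q,q))
The prefix is \forall z \exists x \forall y \forall q: 3 universal, 1 existential.

1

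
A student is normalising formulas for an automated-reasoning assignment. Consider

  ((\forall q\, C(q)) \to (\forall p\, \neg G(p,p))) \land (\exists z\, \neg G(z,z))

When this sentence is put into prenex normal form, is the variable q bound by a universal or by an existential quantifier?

existential

First replace A → B with ¬A ∨ B.
  (\neg (\forall q\, C(q)) \lor (\forall p\, \neg G(p,p))) \land (\exists z\, \neg G(z,z))
Push ¬ through the quantifiers and connectives to reach negation normal form:
  ((\exists q\, \neg C(q)) \lor (\forall p\, \neg G(p,p))) \land (\exists z\, \neg G(z,z))
All bound variables are already distinct, so no renaming is needed.
Finally move all quantifiers to the prefix:
  \exists q\, \forall p\, \exists z\, ((\neg C(q) \lor \neg G(p,p)) \land \neg G(z,z))
The quantifier \forall q sits under an odd number of negations (counting the antecedent side of each →), so it flips to \exists q.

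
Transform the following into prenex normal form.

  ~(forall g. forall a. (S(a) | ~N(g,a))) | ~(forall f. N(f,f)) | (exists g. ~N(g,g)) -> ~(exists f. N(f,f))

First replace A → B with ¬A ∨ B.
  ~(~(forall g. forall a. (S(a) | ~N(g,a))) | ~(forall f. N(f,f)) | (exists g. ~N(g,g))) | ~(exists f. N(f,f))
Drive negations inward (¬∀x A ≡ ∃x ¬A, ¬∃x A ≡ ∀x ¬A, De Morgan for ∧/∨):
  (forall g. forall a. (S(a) | ~N(g,a))) & (forall f. N(f,f)) & (forall g. N(g,g)) | (forall f. ~N(f,f))
Rename bound variables to avoid capture: g↦z, f↦q.
  (forall g. forall a. (S(a) | ~N(g,a))) & (forall f. N(f,f)) & (forall z. N(z,z)) | (forall q. ~N(q,q))
Finally move all quantifiers to the prefix:
  forall g. forall a. forall f. forall z. forall q. ((S(a) | ~N(g,a)) & N(f,f) & N(z,z) | ~N(q,q))

forall g. forall a. forall f. forall z. forall q. ((S(a) | ~N(g,a)) & N(f,f) & N(z,z) | ~N(q,q))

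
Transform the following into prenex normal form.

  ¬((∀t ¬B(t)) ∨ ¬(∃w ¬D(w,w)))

∃t ∃w (B(t) ∧ ¬D(w,w))

Push ¬ through the quantifiers and connectives to reach negation normal form:
  (∃t B(t)) ∧ (∃w ¬D(w,w))
Pull the quantifiers to the front (each side's bound variable is not free in the other side):
  ∃t ∃w (B(t) ∧ ¬D(w,w))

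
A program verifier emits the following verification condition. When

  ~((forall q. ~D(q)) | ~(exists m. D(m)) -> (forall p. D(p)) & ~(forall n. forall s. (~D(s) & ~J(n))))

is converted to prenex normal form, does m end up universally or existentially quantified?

universal

Eliminate → and ↔ using ¬ and ∨.
  ~(~((forall q. ~D(q)) | ~(exists m. D(m))) | (forall p. D(p)) & ~(forall n. forall s. (~D(s) & ~J(n))))
Move each ¬ inward, flipping quantifiers it crosses:
  ((forall q. ~D(q)) | (forall m. ~D(m))) & ((exists p. ~D(p)) | (forall n. forall s. (~D(s) & ~J(n))))
Finally move all quantifiers to the prefix:
  forall q. forall m. exists p. forall n. forall s. ((~D(q) | ~D(m)) & (~D(p) | ~D(s) & ~J(n)))
The quantifier exists m sits under an odd number of negations (counting the antecedent side of each →), so it flips to forall m.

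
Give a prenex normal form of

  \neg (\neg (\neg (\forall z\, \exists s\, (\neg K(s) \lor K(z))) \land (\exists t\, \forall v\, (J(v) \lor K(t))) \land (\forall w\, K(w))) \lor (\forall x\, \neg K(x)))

Push ¬ through the quantifiers and connectives to reach negation normal form:
  (\exists z\, \forall s\, (K(s) \land \neg K(z))) \land (\exists t\, \forall v\, (J(v) \lor K(t))) \land (\forall w\, K(w)) \land (\exists x\, K(x))
Finally move all quantifiers to the prefix:
  \exists z\, \forall s\, \exists t\, \forall v\, \forall w\, \exists x\, (K(s) \land \neg K(z) \land (J(v) \lor K(t)) \land K(w) \land K(x))

\exists z\, \forall s\, \exists t\, \forall v\, \forall w\, \exists x\, (K(s) \land \neg K(z) \land (J(v) \lor K(t)) \land K(w) \land K(x))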